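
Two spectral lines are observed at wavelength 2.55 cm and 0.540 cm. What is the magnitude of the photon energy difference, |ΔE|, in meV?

Using E = hc/λ: E₁ = 7.790e-24 J, E₂ = 3.679e-23 J.
|ΔE| = |7.790e-24 − 3.679e-23| = 2.90e-23 J = 0.181 meV.

0.181 meV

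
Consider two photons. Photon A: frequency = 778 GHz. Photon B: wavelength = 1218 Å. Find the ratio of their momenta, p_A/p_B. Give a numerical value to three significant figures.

3.16 × 10^-4

p_A = 1.720 × 10^-30 kg·m/s (from frequency = 778 GHz, via p = hf/c).
p_B = 5.440 × 10^-27 kg·m/s (from wavelength = 1218 Å, via p = h/λ).
Ratio = 1.720 × 10^-30 / 5.440 × 10^-27 = 3.16 × 10^-4.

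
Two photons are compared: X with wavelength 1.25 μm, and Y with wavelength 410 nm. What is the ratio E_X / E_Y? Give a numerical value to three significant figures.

E_X = 1.589 × 10^-19 J (from wavelength = 1.25 μm, via E = hc/λ).
E_Y = 4.845 × 10^-19 J (from wavelength = 410 nm, via E = hc/λ).
Ratio = 1.589 × 10^-19 / 4.845 × 10^-19 = 0.328.

0.328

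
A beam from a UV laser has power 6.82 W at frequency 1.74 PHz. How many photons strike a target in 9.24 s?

5.47 × 10^19 photons

Total energy: E_total = P·t = 6.82 × 9.24 = 63.02 J.
Per-photon energy: E = 1.153 × 10^-18 J.
N = E_total / E_photon = 5.47 × 10^19.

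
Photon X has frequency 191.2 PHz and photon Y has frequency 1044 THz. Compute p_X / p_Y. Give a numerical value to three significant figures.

183

p_X = 4.226 × 10^-25 kg·m/s (from frequency = 191.2 PHz, via p = hf/c).
p_Y = 2.307 × 10^-27 kg·m/s (from frequency = 1044 THz, via p = hf/c).
Ratio = 4.226 × 10^-25 / 2.307 × 10^-27 = 183.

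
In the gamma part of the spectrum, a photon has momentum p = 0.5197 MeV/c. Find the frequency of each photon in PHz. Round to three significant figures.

Use h = 6.62607015 × 10^-34 J·s, c = 2.99792458 × 10^8 m/s, 1 eV = 1.602176634 × 10^-19 J.
In SI units: p = 0.5197 MeV/c = 2.7774 × 10^-22 kg·m/s.
Apply f = pc/h: f = 1.257 × 10^20 Hz.
Converting to PHz: f = 125700 PHz ≈ 1.26 × 10^5 PHz.

1.26 × 10^5 PHz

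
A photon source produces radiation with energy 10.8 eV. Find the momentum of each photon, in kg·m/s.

In SI units: E = 10.8 eV = 1.7304 × 10^-18 J.
For a photon p = E/c, so p = 5.772 × 10^-27 kg·m/s.
So p ≈ 5.77 × 10^-27 kg·m/s.

5.77 × 10^-27 kg·m/s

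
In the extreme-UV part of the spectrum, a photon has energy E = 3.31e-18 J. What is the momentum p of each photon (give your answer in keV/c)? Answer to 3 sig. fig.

0.0207 keV/c

Take c = 2.99792458e8 m/s, 1 eV = 1.602176634e-19 J.
Apply p = E/c: p = 1.104e-26 kg·m/s.
Converting to keV/c: p = 0.02066 keV/c ≈ 0.0207 keV/c.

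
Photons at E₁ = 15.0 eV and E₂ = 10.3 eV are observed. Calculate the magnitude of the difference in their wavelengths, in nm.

Using λ = hc/E: λ₁ = 8.266e-8 m, λ₂ = 1.204e-7 m.
|Δλ| = |8.266e-8 − 1.204e-7| = 3.77e-8 m = 37.7 nm.

37.7 nm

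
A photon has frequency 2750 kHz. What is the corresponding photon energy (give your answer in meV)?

1.14e-5 meV

Take h = 6.62607015e-34 J·s, 1 eV = 1.602176634e-19 J.
Convert to SI: f = 2750 kHz = 2.75e6 Hz.
Apply E = hf: E = 1.822e-27 J.
Converting to meV: E = 1.137e-5 meV ≈ 1.14e-5 meV.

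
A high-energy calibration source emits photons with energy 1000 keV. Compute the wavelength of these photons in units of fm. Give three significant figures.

1240 fm

Use h = 6.62607015 × 10^-34 J·s, c = 2.99792458 × 10^8 m/s, 1 eV = 1.602176634 × 10^-19 J.
In SI units: E = 1000 keV = 1.6022 × 10^-13 J.
The photon relation is λ = hc/E, giving λ = 1.240 × 10^-12 m.
Converting to fm: λ = 1240 fm ≈ 1240 fm.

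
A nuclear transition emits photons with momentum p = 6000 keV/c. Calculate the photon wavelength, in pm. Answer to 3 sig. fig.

0.207 pm

(h = 6.62607015e-34 J·s, c = 2.99792458e8 m/s, 1 eV = 1.602176634e-19 J.)
First convert: p = 6000 keV/c = 3.2066e-21 kg·m/s.
The photon relation is λ = h/p, giving λ = 2.066e-13 m.
Converting to pm: λ = 0.2066 pm ≈ 0.207 pm.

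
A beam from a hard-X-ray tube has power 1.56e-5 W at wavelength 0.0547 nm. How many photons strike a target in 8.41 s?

Total energy: E_total = P·t = 1.56e-5 × 8.41 = 1.312e-4 J.
Per-photon energy: E = 3.632e-15 J.
N = E_total / E_photon = 3.61e10.

3.61e10 photons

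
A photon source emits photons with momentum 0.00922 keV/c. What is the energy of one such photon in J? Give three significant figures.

1.48·10^-18 J

Take c = 2.99792458·10^8 m/s, 1 eV = 1.602176634·10^-19 J.
First convert: p = 0.00922 keV/c = 4.9274·10^-27 kg·m/s.
Apply E = pc: E = 1.477·10^-18 J.
So E ≈ 1.48·10^-18 J.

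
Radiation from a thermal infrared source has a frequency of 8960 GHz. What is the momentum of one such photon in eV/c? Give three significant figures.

Use h = 6.62607015·10^-34 J·s, c = 2.99792458·10^8 m/s, 1 eV = 1.602176634·10^-19 J.
First convert: f = 8960 GHz = 8.96·10^12 Hz.
The photon relation is p = hf/c, giving p = 1.980·10^-29 kg·m/s.
Converting to eV/c: p = 0.03706 eV/c ≈ 0.0371 eV/c.

0.0371 eV/c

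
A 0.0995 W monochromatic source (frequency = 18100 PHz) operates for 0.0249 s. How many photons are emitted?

2.07e11 photons

Total energy: E_total = P·t = 0.0995 × 0.0249 = 0.002478 J.
Per-photon energy: E = 1.199e-14 J.
N = E_total / E_photon = 2.07e11.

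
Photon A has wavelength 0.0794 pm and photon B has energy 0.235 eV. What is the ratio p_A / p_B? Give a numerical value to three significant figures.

p_A = 8.345e-21 kg·m/s (from wavelength = 0.0794 pm, via p = h/λ).
p_B = 1.256e-28 kg·m/s (from energy = 0.235 eV, via p = E/c).
Ratio = 8.345e-21 / 1.256e-28 = 6.64e7.

6.64e7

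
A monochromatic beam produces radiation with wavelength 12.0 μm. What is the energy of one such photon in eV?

Take h = 6.62607015 × 10^-34 J·s, c = 2.99792458 × 10^8 m/s, 1 eV = 1.602176634 × 10^-19 J.
In SI units: λ = 12.0 μm = 1.20 × 10^-5 m.
For a photon E = hc/λ, so E = 1.655 × 10^-20 J.
Converting to eV: E = 0.1033 eV ≈ 0.103 eV.

0.103 eV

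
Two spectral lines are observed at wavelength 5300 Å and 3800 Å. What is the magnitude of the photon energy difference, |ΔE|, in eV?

0.923 eV

Using E = hc/λ: E₁ = 3.748 × 10^-19 J, E₂ = 5.227 × 10^-19 J.
|ΔE| = |3.748 × 10^-19 − 5.227 × 10^-19| = 1.48 × 10^-19 J = 0.923 eV.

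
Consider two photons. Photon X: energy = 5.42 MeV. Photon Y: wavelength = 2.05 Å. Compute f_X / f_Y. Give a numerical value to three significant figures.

896

f_X = 1.311 × 10^21 Hz (from energy = 5.42 MeV, via f = E/h).
f_Y = 1.462 × 10^18 Hz (from wavelength = 2.05 Å, via f = c/λ).
Ratio = 1.311 × 10^21 / 1.462 × 10^18 = 896.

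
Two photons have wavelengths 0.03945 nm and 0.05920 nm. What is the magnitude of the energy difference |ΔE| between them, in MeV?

Using E = hc/λ: E₁ = 5.0354 × 10^-15 J, E₂ = 3.3555 × 10^-15 J.
|ΔE| = |5.0354 × 10^-15 − 3.3555 × 10^-15| = 1.68 × 10^-15 J = 0.0105 MeV.

0.0105 MeV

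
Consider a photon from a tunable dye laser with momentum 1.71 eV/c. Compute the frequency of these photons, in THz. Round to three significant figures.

413 THz

Convert to SI: p = 1.71 eV/c = 9.1387e-28 kg·m/s.
For a photon f = pc/h, so f = 4.135e14 Hz.
Converting to THz: f = 413.5 THz ≈ 413 THz.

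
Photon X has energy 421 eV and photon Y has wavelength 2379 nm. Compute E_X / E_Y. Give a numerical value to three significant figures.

E_X = 6.745 × 10^-17 J (from energy = 421 eV, via E given directly).
E_Y = 8.350 × 10^-20 J (from wavelength = 2379 nm, via E = hc/λ).
Ratio = 6.745 × 10^-17 / 8.350 × 10^-20 = 808.

808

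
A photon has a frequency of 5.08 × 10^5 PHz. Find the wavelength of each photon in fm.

590 fm

First convert: f = 5.08 × 10^5 PHz = 5.08 × 10^20 Hz.
Apply λ = c/f: λ = 5.901 × 10^-13 m.
Converting to fm: λ = 590.1 fm ≈ 590 fm.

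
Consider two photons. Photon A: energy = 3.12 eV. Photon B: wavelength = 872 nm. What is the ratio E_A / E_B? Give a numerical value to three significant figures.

2.19

E_A = 4.999e-19 J (from energy = 3.12 eV, via E given directly).
E_B = 2.278e-19 J (from wavelength = 872 nm, via E = hc/λ).
Ratio = 4.999e-19 / 2.278e-19 = 2.19.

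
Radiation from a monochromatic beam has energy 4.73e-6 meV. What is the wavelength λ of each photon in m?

262 m

Use h = 6.62607015e-34 J·s, c = 2.99792458e8 m/s, 1 eV = 1.602176634e-19 J.
First convert: E = 4.73e-6 meV = 7.5783e-28 J.
For a photon λ = hc/E, so λ = 262.1 m.
So λ ≈ 262 m.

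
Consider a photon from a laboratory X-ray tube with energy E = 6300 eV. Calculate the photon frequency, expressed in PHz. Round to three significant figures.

In SI units: E = 6300 eV = 1.0094e-15 J.
Since f = E/h for a photon, f = 1.523e18 Hz.
Converting to PHz: f = 1523 PHz ≈ 1520 PHz.

1520 PHz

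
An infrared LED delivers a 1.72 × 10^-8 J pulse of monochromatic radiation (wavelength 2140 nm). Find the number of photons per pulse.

Per-photon energy: E = 9.282 × 10^-20 J (from wavelength = 2140 nm).
N = E_total / E_photon = 1.72 × 10^-8 J / 9.282 × 10^-20 J = 1.85 × 10^11.

1.85 × 10^11 photons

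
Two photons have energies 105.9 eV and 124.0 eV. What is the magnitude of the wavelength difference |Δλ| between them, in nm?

1.71 nm

Using λ = hc/E: λ₁ = 1.1708·10^-8 m, λ₂ = 9.9987·10^-9 m.
|Δλ| = |1.1708·10^-8 − 9.9987·10^-9| = 1.71·10^-9 m = 1.71 nm.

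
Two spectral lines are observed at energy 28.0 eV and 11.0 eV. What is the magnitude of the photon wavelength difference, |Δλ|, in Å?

Using λ = hc/E: λ₁ = 4.428 × 10^-8 m, λ₂ = 1.127 × 10^-7 m.
|Δλ| = |4.428 × 10^-8 − 1.127 × 10^-7| = 6.84 × 10^-8 m = 684 Å.

684 Å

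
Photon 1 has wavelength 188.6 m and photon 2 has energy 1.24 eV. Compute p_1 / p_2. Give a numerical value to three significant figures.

p_1 = 3.513 × 10^-36 kg·m/s (from wavelength = 188.6 m, via p = h/λ).
p_2 = 6.627 × 10^-28 kg·m/s (from energy = 1.24 eV, via p = E/c).
Ratio = 3.513 × 10^-36 / 6.627 × 10^-28 = 5.30 × 10^-9.

5.30 × 10^-9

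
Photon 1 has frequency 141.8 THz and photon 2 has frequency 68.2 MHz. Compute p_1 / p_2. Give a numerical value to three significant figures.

2.08 × 10^6

p_1 = 3.134 × 10^-28 kg·m/s (from frequency = 141.8 THz, via p = hf/c).
p_2 = 1.507 × 10^-34 kg·m/s (from frequency = 68.2 MHz, via p = hf/c).
Ratio = 3.134 × 10^-28 / 1.507 × 10^-34 = 2.08 × 10^6.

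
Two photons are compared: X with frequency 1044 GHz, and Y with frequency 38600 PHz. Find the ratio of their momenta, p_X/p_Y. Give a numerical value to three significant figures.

p_X = 2.307e-30 kg·m/s (from frequency = 1044 GHz, via p = hf/c).
p_Y = 8.531e-23 kg·m/s (from frequency = 38600 PHz, via p = hf/c).
Ratio = 2.307e-30 / 8.531e-23 = 2.70e-8.

2.70e-8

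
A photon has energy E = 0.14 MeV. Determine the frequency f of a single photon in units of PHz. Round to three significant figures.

3.39·10^4 PHz

In SI units: E = 0.14 MeV = 2.2430·10^-14 J.
The photon relation is f = E/h, giving f = 3.385·10^19 Hz.
Converting to PHz: f = 33850 PHz ≈ 3.39·10^4 PHz.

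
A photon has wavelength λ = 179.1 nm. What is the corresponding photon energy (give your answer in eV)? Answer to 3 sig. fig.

6.92 eV

In SI units: λ = 179.1 nm = 1.791·10^-7 m.
Since E = hc/λ for a photon, E = 1.109·10^-18 J.
Converting to eV: E = 6.923 eV ≈ 6.92 eV.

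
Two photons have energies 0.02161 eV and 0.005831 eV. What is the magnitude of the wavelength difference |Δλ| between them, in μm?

155 μm

Using λ = hc/E: λ₁ = 5.7374e-5 m, λ₂ = 2.1263e-4 m.
|Δλ| = |5.7374e-5 − 2.1263e-4| = 1.55e-4 m = 155 μm.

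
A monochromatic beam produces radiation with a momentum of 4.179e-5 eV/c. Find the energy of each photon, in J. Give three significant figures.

In SI units: p = 4.179e-5 eV/c = 2.2334e-32 kg·m/s.
The photon relation is E = pc, giving E = 6.695e-24 J.
So E ≈ 6.70e-24 J.

6.70e-24 J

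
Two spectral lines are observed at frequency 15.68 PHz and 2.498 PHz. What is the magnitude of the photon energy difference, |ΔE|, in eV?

54.5 eV

Using E = hf: E₁ = 1.0390e-17 J, E₂ = 1.6552e-18 J.
|ΔE| = |1.0390e-17 − 1.6552e-18| = 8.73e-18 J = 54.5 eV.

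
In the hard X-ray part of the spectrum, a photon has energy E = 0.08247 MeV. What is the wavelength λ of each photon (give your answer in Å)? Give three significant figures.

0.150 Å

(h = 6.62607015e-34 J·s, c = 2.99792458e8 m/s, 1 eV = 1.602176634e-19 J.)
First convert: E = 0.08247 MeV = 1.3213e-14 J.
For a photon λ = hc/E, so λ = 1.503e-11 m.
Converting to Å: λ = 0.1503 Å ≈ 0.150 Å.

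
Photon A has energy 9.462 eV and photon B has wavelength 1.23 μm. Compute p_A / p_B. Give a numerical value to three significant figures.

9.39

p_A = 5.057e-27 kg·m/s (from energy = 9.462 eV, via p = E/c).
p_B = 5.387e-28 kg·m/s (from wavelength = 1.23 μm, via p = h/λ).
Ratio = 5.057e-27 / 5.387e-28 = 9.39.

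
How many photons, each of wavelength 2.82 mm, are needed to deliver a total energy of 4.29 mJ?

6.09 × 10^19 photons

Per-photon energy: E = 7.044 × 10^-23 J (from wavelength = 2.82 mm).
N = E_total / E_photon = 0.00429 J / 7.044 × 10^-23 J = 6.09 × 10^19.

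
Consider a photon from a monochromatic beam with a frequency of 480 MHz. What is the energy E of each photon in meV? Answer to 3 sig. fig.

1.99e-3 meV

Use h = 6.62607015e-34 J·s, 1 eV = 1.602176634e-19 J.
First convert: f = 480 MHz = 4.8e8 Hz.
Apply E = hf: E = 3.181e-25 J.
Converting to meV: E = 0.001985 meV ≈ 1.99e-3 meV.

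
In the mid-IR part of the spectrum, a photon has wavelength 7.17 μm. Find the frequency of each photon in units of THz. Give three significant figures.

Take c = 2.99792458e8 m/s.
In SI units: λ = 7.17 μm = 7.17e-6 m.
The photon relation is f = c/λ, giving f = 4.181e13 Hz.
Converting to THz: f = 41.81 THz ≈ 41.8 THz.

41.8 THz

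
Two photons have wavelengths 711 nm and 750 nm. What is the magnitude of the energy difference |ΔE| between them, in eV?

0.0907 eV

Using E = hc/λ: E₁ = 2.794e-19 J, E₂ = 2.649e-19 J.
|ΔE| = |2.794e-19 − 2.649e-19| = 1.45e-20 J = 0.0907 eV.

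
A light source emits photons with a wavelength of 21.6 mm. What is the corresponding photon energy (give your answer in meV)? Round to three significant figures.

Use h = 6.62607015e-34 J·s, c = 2.99792458e8 m/s, 1 eV = 1.602176634e-19 J.
First convert: λ = 21.6 mm = 0.0216 m.
Apply E = hc/λ: E = 9.197e-24 J.
Converting to meV: E = 0.05740 meV ≈ 0.0574 meV.

0.0574 meV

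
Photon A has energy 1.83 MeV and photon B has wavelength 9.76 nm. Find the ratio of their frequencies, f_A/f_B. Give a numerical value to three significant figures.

1.44e4

f_A = 4.425e20 Hz (from energy = 1.83 MeV, via f = E/h).
f_B = 3.072e16 Hz (from wavelength = 9.76 nm, via f = c/λ).
Ratio = 4.425e20 / 3.072e16 = 1.44e4.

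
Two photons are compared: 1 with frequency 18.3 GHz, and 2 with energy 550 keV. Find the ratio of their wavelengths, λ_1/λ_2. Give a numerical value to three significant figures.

7.27 × 10^9

λ_1 = 0.01638 m (from frequency = 18.3 GHz, via λ = c/f).
λ_2 = 2.254 × 10^-12 m (from energy = 550 keV, via λ = hc/E).
Ratio = 0.01638 / 2.254 × 10^-12 = 7.27 × 10^9.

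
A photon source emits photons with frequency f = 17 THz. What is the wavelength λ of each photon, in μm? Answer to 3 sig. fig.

17.6 μm

(c = 2.99792458·10^8 m/s.)
Convert to SI: f = 17 THz = 1.7·10^13 Hz.
For a photon λ = c/f, so λ = 1.763·10^-5 m.
Converting to μm: λ = 17.63 μm ≈ 17.6 μm.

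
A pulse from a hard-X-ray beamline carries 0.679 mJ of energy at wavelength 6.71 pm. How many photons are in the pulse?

2.29e10 photons

Per-photon energy: E = 2.960e-14 J (from wavelength = 6.71 pm).
N = E_total / E_photon = 6.79e-4 J / 2.960e-14 J = 2.29e10.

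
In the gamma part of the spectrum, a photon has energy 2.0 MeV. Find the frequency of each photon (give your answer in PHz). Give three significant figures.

4.84e5 PHz

Take h = 6.62607015e-34 J·s, 1 eV = 1.602176634e-19 J.
First convert: E = 2.0 MeV = 3.2044e-13 J.
The photon relation is f = E/h, giving f = 4.836e20 Hz.
Converting to PHz: f = 483600 PHz ≈ 4.84e5 PHz.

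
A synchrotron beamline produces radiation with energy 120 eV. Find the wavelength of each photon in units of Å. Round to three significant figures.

103 Å

Convert to SI: E = 120 eV = 1.9226e-17 J.
For a photon λ = hc/E, so λ = 1.033e-8 m.
Converting to Å: λ = 103.3 Å ≈ 103 Å.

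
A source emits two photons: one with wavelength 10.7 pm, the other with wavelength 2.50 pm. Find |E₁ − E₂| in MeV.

0.380 MeV

Using E = hc/λ: E₁ = 1.856 × 10^-14 J, E₂ = 7.946 × 10^-14 J.
|ΔE| = |1.856 × 10^-14 − 7.946 × 10^-14| = 6.09 × 10^-14 J = 0.380 MeV.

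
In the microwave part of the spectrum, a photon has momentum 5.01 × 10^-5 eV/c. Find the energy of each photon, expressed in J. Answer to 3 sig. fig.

(c = 2.99792458 × 10^8 m/s, 1 eV = 1.602176634 × 10^-19 J.)
First convert: p = 5.01 × 10^-5 eV/c = 2.6775 × 10^-32 kg·m/s.
The photon relation is E = pc, giving E = 8.027 × 10^-24 J.
So E ≈ 8.03 × 10^-24 J.

8.03 × 10^-24 J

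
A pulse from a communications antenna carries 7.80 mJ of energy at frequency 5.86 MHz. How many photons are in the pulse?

Per-photon energy: E = 3.883e-27 J (from frequency = 5.86 MHz).
N = E_total / E_photon = 0.00780 J / 3.883e-27 J = 2.01e24.

2.01e24 photons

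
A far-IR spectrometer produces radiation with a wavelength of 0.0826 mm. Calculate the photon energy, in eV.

0.0150 eV

Convert to SI: λ = 0.0826 mm = 8.26e-5 m.
Apply E = hc/λ: E = 2.405e-21 J.
Converting to eV: E = 0.01501 eV ≈ 0.0150 eV.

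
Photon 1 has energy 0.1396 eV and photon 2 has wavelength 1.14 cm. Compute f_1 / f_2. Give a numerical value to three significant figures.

f_1 = 3.376·10^13 Hz (from energy = 0.1396 eV, via f = E/h).
f_2 = 2.630·10^10 Hz (from wavelength = 1.14 cm, via f = c/λ).
Ratio = 3.376·10^13 / 2.630·10^10 = 1280.

1280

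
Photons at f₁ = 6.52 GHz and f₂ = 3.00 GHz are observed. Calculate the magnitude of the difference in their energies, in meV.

Using E = hf: E₁ = 4.320·10^-24 J, E₂ = 1.988·10^-24 J.
|ΔE| = |4.320·10^-24 − 1.988·10^-24| = 2.33·10^-24 J = 0.0146 meV.

0.0146 meV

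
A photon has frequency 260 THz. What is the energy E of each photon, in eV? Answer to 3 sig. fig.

1.08 eV

Take h = 6.62607015 × 10^-34 J·s, 1 eV = 1.602176634 × 10^-19 J.
First convert: f = 260 THz = 2.60 × 10^14 Hz.
Apply E = hf: E = 1.723 × 10^-19 J.
Converting to eV: E = 1.075 eV ≈ 1.08 eV.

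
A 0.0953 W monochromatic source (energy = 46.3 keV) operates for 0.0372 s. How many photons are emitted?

Total energy: E_total = P·t = 0.0953 × 0.0372 = 0.003545 J.
Per-photon energy: E = 7.418e-15 J.
N = E_total / E_photon = 4.78e11.

4.78e11 photons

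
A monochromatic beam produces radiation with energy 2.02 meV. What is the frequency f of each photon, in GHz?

488 GHz

Take h = 6.62607015·10^-34 J·s, 1 eV = 1.602176634·10^-19 J.
Convert to SI: E = 2.02 meV = 3.2364·10^-22 J.
Since f = E/h for a photon, f = 4.884·10^11 Hz.
Converting to GHz: f = 488.4 GHz ≈ 488 GHz.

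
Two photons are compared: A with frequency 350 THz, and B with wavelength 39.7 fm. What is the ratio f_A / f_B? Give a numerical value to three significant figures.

f_A = 3.500 × 10^14 Hz (from frequency = 350 THz, via f given directly).
f_B = 7.551 × 10^21 Hz (from wavelength = 39.7 fm, via f = c/λ).
Ratio = 3.500 × 10^14 / 7.551 × 10^21 = 4.63 × 10^-8.

4.63 × 10^-8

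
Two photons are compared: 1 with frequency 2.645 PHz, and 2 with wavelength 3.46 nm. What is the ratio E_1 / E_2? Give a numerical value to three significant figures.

0.0305

E_1 = 1.753e-18 J (from frequency = 2.645 PHz, via E = hf).
E_2 = 5.741e-17 J (from wavelength = 3.46 nm, via E = hc/λ).
Ratio = 1.753e-18 / 5.741e-17 = 0.0305.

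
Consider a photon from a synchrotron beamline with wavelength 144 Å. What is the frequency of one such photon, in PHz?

20.8 PHz

(c = 2.99792458 × 10^8 m/s.)
In SI units: λ = 144 Å = 1.44 × 10^-8 m.
Since f = c/λ for a photon, f = 2.082 × 10^16 Hz.
Converting to PHz: f = 20.82 PHz ≈ 20.8 PHz.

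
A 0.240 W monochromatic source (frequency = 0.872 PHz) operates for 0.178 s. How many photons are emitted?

7.39e16 photons

Total energy: E_total = P·t = 0.240 × 0.178 = 0.04272 J.
Per-photon energy: E = 5.778e-19 J.
N = E_total / E_photon = 7.39e16.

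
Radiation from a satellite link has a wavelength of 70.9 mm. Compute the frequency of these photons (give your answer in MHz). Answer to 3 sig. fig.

4230 MHz

Use c = 2.99792458e8 m/s.
Convert to SI: λ = 70.9 mm = 0.0709 m.
Apply f = c/λ: f = 4.228e9 Hz.
Converting to MHz: f = 4228 MHz ≈ 4230 MHz.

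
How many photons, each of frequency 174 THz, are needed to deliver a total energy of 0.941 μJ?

Per-photon energy: E = 1.153e-19 J (from frequency = 174 THz).
N = E_total / E_photon = 9.41e-7 J / 1.153e-19 J = 8.16e12.

8.16e12 photons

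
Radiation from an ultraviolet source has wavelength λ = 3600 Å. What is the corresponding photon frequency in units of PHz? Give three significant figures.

0.833 PHz

Use c = 2.99792458·10^8 m/s.
Convert to SI: λ = 3600 Å = 3.60·10^-7 m.
For a photon f = c/λ, so f = 8.328·10^14 Hz.
Converting to PHz: f = 0.8328 PHz ≈ 0.833 PHz.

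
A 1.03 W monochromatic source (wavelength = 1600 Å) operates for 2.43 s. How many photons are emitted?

2.02e18 photons

Total energy: E_total = P·t = 1.03 × 2.43 = 2.503 J.
Per-photon energy: E = 1.242e-18 J.
N = E_total / E_photon = 2.02e18.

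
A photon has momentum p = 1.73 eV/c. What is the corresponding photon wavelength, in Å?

7170 Å

Use h = 6.62607015 × 10^-34 J·s, c = 2.99792458 × 10^8 m/s, 1 eV = 1.602176634 × 10^-19 J.
In SI units: p = 1.73 eV/c = 9.2456 × 10^-28 kg·m/s.
The photon relation is λ = h/p, giving λ = 7.167 × 10^-7 m.
Converting to Å: λ = 7167 Å ≈ 7170 Å.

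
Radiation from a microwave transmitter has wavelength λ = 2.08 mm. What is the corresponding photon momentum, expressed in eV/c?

5.96·10^-4 eV/c

(h = 6.62607015·10^-34 J·s, c = 2.99792458·10^8 m/s, 1 eV = 1.602176634·10^-19 J.)
First convert: λ = 2.08 mm = 0.00208 m.
For a photon p = h/λ, so p = 3.186·10^-31 kg·m/s.
Converting to eV/c: p = 5.961·10^-4 eV/c ≈ 5.96·10^-4 eV/c.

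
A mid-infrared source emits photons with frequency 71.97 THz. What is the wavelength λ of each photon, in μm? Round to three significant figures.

4.17 μm

Convert to SI: f = 71.97 THz = 7.197 × 10^13 Hz.
For a photon λ = c/f, so λ = 4.166 × 10^-6 m.
Converting to μm: λ = 4.166 μm ≈ 4.17 μm.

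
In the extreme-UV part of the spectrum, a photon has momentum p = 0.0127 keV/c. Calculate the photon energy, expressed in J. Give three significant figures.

Use c = 2.99792458e8 m/s, 1 eV = 1.602176634e-19 J.
In SI units: p = 0.0127 keV/c = 6.7872e-27 kg·m/s.
Since E = pc for a photon, E = 2.035e-18 J.
So E ≈ 2.03e-18 J.

2.03e-18 J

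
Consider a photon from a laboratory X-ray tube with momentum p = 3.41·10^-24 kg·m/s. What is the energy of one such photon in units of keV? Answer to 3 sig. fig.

6.38 keV

(c = 2.99792458·10^8 m/s, 1 eV = 1.602176634·10^-19 J.)
Since E = pc for a photon, E = 1.022·10^-15 J.
Converting to keV: E = 6.381 keV ≈ 6.38 keV.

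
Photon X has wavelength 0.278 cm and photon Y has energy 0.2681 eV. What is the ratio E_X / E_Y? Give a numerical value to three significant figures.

E_X = 7.145 × 10^-23 J (from wavelength = 0.278 cm, via E = hc/λ).
E_Y = 4.295 × 10^-20 J (from energy = 0.2681 eV, via E given directly).
Ratio = 7.145 × 10^-23 / 4.295 × 10^-20 = 1.66 × 10^-3.

1.66 × 10^-3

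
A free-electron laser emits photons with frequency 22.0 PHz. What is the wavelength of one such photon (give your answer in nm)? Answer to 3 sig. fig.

13.6 nm

In SI units: f = 22.0 PHz = 2.20e16 Hz.
The photon relation is λ = c/f, giving λ = 1.363e-8 m.
Converting to nm: λ = 13.63 nm ≈ 13.6 nm.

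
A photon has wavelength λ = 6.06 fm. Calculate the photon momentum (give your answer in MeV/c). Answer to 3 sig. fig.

(h = 6.62607015 × 10^-34 J·s, c = 2.99792458 × 10^8 m/s, 1 eV = 1.602176634 × 10^-19 J.)
Convert to SI: λ = 6.06 fm = 6.06 × 10^-15 m.
For a photon p = h/λ, so p = 1.093 × 10^-19 kg·m/s.
Converting to MeV/c: p = 204.6 MeV/c ≈ 205 MeV/c.

205 MeV/c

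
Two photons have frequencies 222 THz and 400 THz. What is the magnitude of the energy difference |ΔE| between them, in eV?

Using E = hf: E₁ = 1.471 × 10^-19 J, E₂ = 2.650 × 10^-19 J.
|ΔE| = |1.471 × 10^-19 − 2.650 × 10^-19| = 1.18 × 10^-19 J = 0.736 eV.

0.736 eV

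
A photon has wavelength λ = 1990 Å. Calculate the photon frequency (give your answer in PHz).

Take c = 2.99792458 × 10^8 m/s.
In SI units: λ = 1990 Å = 1.99 × 10^-7 m.
For a photon f = c/λ, so f = 1.506 × 10^15 Hz.
Converting to PHz: f = 1.506 PHz ≈ 1.51 PHz.

1.51 PHz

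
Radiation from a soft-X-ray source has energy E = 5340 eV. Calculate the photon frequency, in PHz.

1290 PHz

First convert: E = 5340 eV = 8.5556e-16 J.
Apply f = E/h: f = 1.291e18 Hz.
Converting to PHz: f = 1291 PHz ≈ 1290 PHz.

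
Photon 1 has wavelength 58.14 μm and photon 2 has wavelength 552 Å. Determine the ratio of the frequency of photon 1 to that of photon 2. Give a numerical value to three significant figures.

f_1 = 5.156 × 10^12 Hz (from wavelength = 58.14 μm, via f = c/λ).
f_2 = 5.431 × 10^15 Hz (from wavelength = 552 Å, via f = c/λ).
Ratio = 5.156 × 10^12 / 5.431 × 10^15 = 9.49 × 10^-4.

9.49 × 10^-4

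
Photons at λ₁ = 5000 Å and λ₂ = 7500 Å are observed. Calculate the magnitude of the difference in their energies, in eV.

Using E = hc/λ: E₁ = 3.973e-19 J, E₂ = 2.649e-19 J.
|ΔE| = |3.973e-19 − 2.649e-19| = 1.32e-19 J = 0.827 eV.

0.827 eV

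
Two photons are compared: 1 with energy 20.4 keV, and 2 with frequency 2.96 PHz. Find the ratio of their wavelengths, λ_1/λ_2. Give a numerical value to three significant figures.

λ_1 = 6.078 × 10^-11 m (from energy = 20.4 keV, via λ = hc/E).
λ_2 = 1.013 × 10^-7 m (from frequency = 2.96 PHz, via λ = c/f).
Ratio = 6.078 × 10^-11 / 1.013 × 10^-7 = 6.00 × 10^-4.

6.00 × 10^-4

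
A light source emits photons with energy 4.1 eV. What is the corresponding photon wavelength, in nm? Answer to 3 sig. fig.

302 nm

In SI units: E = 4.1 eV = 6.5689e-19 J.
For a photon λ = hc/E, so λ = 3.024e-7 m.
Converting to nm: λ = 302.4 nm ≈ 302 nm.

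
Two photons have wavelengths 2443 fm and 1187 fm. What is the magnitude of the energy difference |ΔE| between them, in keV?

Using E = hc/λ: E₁ = 8.1312 × 10^-14 J, E₂ = 1.6735 × 10^-13 J.
|ΔE| = |8.1312 × 10^-14 − 1.6735 × 10^-13| = 8.60 × 10^-14 J = 537 keV.

537 keV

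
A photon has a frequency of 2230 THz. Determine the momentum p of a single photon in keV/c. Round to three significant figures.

Use h = 6.62607015e-34 J·s, c = 2.99792458e8 m/s, 1 eV = 1.602176634e-19 J.
First convert: f = 2230 THz = 2.23e15 Hz.
Since p = hf/c for a photon, p = 4.929e-27 kg·m/s.
Converting to keV/c: p = 0.009223 keV/c ≈ 9.22e-3 keV/c.

9.22e-3 keV/c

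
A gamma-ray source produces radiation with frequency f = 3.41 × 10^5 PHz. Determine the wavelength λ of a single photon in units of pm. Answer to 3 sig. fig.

0.879 pm

(c = 2.99792458 × 10^8 m/s.)
In SI units: f = 3.41 × 10^5 PHz = 3.41 × 10^20 Hz.
The photon relation is λ = c/f, giving λ = 8.792 × 10^-13 m.
Converting to pm: λ = 0.8792 pm ≈ 0.879 pm.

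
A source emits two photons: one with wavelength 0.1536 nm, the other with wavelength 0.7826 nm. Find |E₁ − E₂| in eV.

6490 eV

Using E = hc/λ: E₁ = 1.2933 × 10^-15 J, E₂ = 2.5383 × 10^-16 J.
|ΔE| = |1.2933 × 10^-15 − 2.5383 × 10^-16| = 1.04 × 10^-15 J = 6490 eV.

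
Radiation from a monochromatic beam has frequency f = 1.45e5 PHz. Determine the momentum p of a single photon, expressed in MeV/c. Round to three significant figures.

0.600 MeV/c

Take h = 6.62607015e-34 J·s, c = 2.99792458e8 m/s, 1 eV = 1.602176634e-19 J.
In SI units: f = 1.45e5 PHz = 1.45e20 Hz.
Apply p = hf/c: p = 3.205e-22 kg·m/s.
Converting to MeV/c: p = 0.5997 MeV/c ≈ 0.600 MeV/c.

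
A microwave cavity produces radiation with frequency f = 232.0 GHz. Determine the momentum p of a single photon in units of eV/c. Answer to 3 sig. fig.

9.59e-4 eV/c

Take h = 6.62607015e-34 J·s, c = 2.99792458e8 m/s, 1 eV = 1.602176634e-19 J.
First convert: f = 232.0 GHz = 2.320e11 Hz.
The photon relation is p = hf/c, giving p = 5.128e-31 kg·m/s.
Converting to eV/c: p = 9.595e-4 eV/c ≈ 9.59e-4 eV/c.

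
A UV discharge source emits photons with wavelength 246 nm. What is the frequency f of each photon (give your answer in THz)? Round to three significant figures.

Convert to SI: λ = 246 nm = 2.46 × 10^-7 m.
Since f = c/λ for a photon, f = 1.219 × 10^15 Hz.
Converting to THz: f = 1219 THz ≈ 1220 THz.

1220 THz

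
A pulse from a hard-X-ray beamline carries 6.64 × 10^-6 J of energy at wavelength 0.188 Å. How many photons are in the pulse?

Per-photon energy: E = 1.057 × 10^-14 J (from wavelength = 0.188 Å).
N = E_total / E_photon = 6.64 × 10^-6 J / 1.057 × 10^-14 J = 6.28 × 10^8.

6.28 × 10^8 photons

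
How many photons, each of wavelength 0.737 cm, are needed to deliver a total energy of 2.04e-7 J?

Per-photon energy: E = 2.695e-23 J (from wavelength = 0.737 cm).
N = E_total / E_photon = 2.04e-7 J / 2.695e-23 J = 7.57e15.

7.57e15 photons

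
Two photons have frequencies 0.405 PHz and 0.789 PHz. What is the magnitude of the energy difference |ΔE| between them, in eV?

1.59 eV

Using E = hf: E₁ = 2.684 × 10^-19 J, E₂ = 5.228 × 10^-19 J.
|ΔE| = |2.684 × 10^-19 − 5.228 × 10^-19| = 2.54 × 10^-19 J = 1.59 eV.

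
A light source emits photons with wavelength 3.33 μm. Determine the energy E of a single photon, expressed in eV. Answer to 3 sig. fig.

0.372 eV

Use h = 6.62607015e-34 J·s, c = 2.99792458e8 m/s, 1 eV = 1.602176634e-19 J.
In SI units: λ = 3.33 μm = 3.33e-6 m.
Apply E = hc/λ: E = 5.965e-20 J.
Converting to eV: E = 0.3723 eV ≈ 0.372 eV.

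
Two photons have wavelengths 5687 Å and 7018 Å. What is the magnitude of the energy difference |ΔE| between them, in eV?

Using E = hc/λ: E₁ = 3.4930·10^-19 J, E₂ = 2.8305·10^-19 J.
|ΔE| = |3.4930·10^-19 − 2.8305·10^-19| = 6.62·10^-20 J = 0.413 eV.

0.413 eV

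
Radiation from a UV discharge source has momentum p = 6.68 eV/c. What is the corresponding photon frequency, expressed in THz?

1620 THz

In SI units: p = 6.68 eV/c = 3.5700·10^-27 kg·m/s.
Since f = pc/h for a photon, f = 1.615·10^15 Hz.
Converting to THz: f = 1615 THz ≈ 1620 THz.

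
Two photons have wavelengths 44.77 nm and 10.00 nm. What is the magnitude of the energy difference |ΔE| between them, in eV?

96.3 eV

Using E = hc/λ: E₁ = 4.4370e-18 J, E₂ = 1.9864e-17 J.
|ΔE| = |4.4370e-18 − 1.9864e-17| = 1.54e-17 J = 96.3 eV.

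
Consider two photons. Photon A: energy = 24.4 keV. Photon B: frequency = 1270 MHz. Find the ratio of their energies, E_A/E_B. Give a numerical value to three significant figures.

E_A = 3.909 × 10^-15 J (from energy = 24.4 keV, via E given directly).
E_B = 8.415 × 10^-25 J (from frequency = 1270 MHz, via E = hf).
Ratio = 3.909 × 10^-15 / 8.415 × 10^-25 = 4.65 × 10^9.

4.65 × 10^9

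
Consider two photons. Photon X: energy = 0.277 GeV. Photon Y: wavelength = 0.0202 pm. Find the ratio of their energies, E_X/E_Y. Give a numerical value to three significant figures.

4.51

E_X = 4.438·10^-11 J (from energy = 0.277 GeV, via E given directly).
E_Y = 9.834·10^-12 J (from wavelength = 0.0202 pm, via E = hc/λ).
Ratio = 4.438·10^-11 / 9.834·10^-12 = 4.51.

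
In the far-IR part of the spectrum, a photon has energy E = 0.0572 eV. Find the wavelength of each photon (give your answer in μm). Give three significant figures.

Use h = 6.62607015e-34 J·s, c = 2.99792458e8 m/s, 1 eV = 1.602176634e-19 J.
In SI units: E = 0.0572 eV = 9.1645e-21 J.
For a photon λ = hc/E, so λ = 2.168e-5 m.
Converting to μm: λ = 21.68 μm ≈ 21.7 μm.

21.7 μm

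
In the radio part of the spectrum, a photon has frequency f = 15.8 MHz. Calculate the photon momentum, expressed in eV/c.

First convert: f = 15.8 MHz = 1.58e7 Hz.
Since p = hf/c for a photon, p = 3.492e-35 kg·m/s.
Converting to eV/c: p = 6.534e-8 eV/c ≈ 6.53e-8 eV/c.

6.53e-8 eV/c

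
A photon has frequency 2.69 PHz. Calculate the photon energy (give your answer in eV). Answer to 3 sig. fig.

11.1 eV

Use h = 6.62607015e-34 J·s, 1 eV = 1.602176634e-19 J.
First convert: f = 2.69 PHz = 2.69e15 Hz.
Apply E = hf: E = 1.782e-18 J.
Converting to eV: E = 11.12 eV ≈ 11.1 eV.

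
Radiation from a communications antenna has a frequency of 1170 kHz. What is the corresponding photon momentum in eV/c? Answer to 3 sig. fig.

Use h = 6.62607015 × 10^-34 J·s, c = 2.99792458 × 10^8 m/s, 1 eV = 1.602176634 × 10^-19 J.
Convert to SI: f = 1170 kHz = 1.17 × 10^6 Hz.
Apply p = hf/c: p = 2.586 × 10^-36 kg·m/s.
Converting to eV/c: p = 4.839 × 10^-9 eV/c ≈ 4.84 × 10^-9 eV/c.

4.84 × 10^-9 eV/c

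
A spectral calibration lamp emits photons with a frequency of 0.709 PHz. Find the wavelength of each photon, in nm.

423 nm

In SI units: f = 0.709 PHz = 7.09e14 Hz.
For a photon λ = c/f, so λ = 4.228e-7 m.
Converting to nm: λ = 422.8 nm ≈ 423 nm.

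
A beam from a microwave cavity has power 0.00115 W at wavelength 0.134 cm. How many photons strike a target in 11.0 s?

Total energy: E_total = P·t = 0.00115 × 11.0 = 0.01265 J.
Per-photon energy: E = 1.482 × 10^-22 J.
N = E_total / E_photon = 8.53 × 10^19.

8.53 × 10^19 photons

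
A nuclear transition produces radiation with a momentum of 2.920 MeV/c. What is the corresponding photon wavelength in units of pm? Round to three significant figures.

First convert: p = 2.920 MeV/c = 1.5605e-21 kg·m/s.
Since λ = h/p for a photon, λ = 4.246e-13 m.
Converting to pm: λ = 0.4246 pm ≈ 0.425 pm.

0.425 pm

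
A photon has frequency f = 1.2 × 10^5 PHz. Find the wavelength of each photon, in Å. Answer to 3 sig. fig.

0.0250 Å

(c = 2.99792458 × 10^8 m/s.)
First convert: f = 1.2 × 10^5 PHz = 1.2 × 10^20 Hz.
Since λ = c/f for a photon, λ = 2.498 × 10^-12 m.
Converting to Å: λ = 0.02498 Å ≈ 0.0250 Å.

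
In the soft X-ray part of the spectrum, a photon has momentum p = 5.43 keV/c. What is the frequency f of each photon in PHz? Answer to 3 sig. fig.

Convert to SI: p = 5.43 keV/c = 2.9019e-24 kg·m/s.
The photon relation is f = pc/h, giving f = 1.313e18 Hz.
Converting to PHz: f = 1313 PHz ≈ 1310 PHz.

1310 PHz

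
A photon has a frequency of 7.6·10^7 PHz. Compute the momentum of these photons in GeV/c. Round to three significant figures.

0.314 GeV/c

Use h = 6.62607015·10^-34 J·s, c = 2.99792458·10^8 m/s, 1 eV = 1.602176634·10^-19 J.
First convert: f = 7.6·10^7 PHz = 7.6·10^22 Hz.
For a photon p = hf/c, so p = 1.680·10^-19 kg·m/s.
Converting to GeV/c: p = 0.3143 GeV/c ≈ 0.314 GeV/c.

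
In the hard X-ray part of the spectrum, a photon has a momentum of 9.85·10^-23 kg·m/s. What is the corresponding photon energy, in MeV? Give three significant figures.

0.184 MeV

Apply E = pc: E = 2.953·10^-14 J.
Converting to MeV: E = 0.1843 MeV ≈ 0.184 MeV.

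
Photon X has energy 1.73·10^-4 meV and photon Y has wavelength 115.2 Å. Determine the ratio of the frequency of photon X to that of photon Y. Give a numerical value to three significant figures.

f_X = 4.183·10^7 Hz (from energy = 1.73·10^-4 meV, via f = E/h).
f_Y = 2.602·10^16 Hz (from wavelength = 115.2 Å, via f = c/λ).
Ratio = 4.183·10^7 / 2.602·10^16 = 1.61·10^-9.

1.61·10^-9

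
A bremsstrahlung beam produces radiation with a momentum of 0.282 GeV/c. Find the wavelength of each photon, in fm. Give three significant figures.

Take h = 6.62607015·10^-34 J·s, c = 2.99792458·10^8 m/s, 1 eV = 1.602176634·10^-19 J.
First convert: p = 0.282 GeV/c = 1.5071·10^-19 kg·m/s.
The photon relation is λ = h/p, giving λ = 4.397·10^-15 m.
Converting to fm: λ = 4.397 fm ≈ 4.40 fm.

4.40 fm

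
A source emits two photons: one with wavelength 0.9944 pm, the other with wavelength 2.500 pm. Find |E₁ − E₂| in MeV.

Using E = hc/λ: E₁ = 1.9976 × 10^-13 J, E₂ = 7.9458 × 10^-14 J.
|ΔE| = |1.9976 × 10^-13 − 7.9458 × 10^-14| = 1.20 × 10^-13 J = 0.751 MeV.

0.751 MeV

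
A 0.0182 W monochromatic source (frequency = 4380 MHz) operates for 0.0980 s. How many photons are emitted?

Total energy: E_total = P·t = 0.0182 × 0.0980 = 0.001784 J.
Per-photon energy: E = 2.902 × 10^-24 J.
N = E_total / E_photon = 6.15 × 10^20.

6.15 × 10^20 photons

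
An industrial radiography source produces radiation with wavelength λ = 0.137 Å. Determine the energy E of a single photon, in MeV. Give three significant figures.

0.0905 MeV

Use h = 6.62607015 × 10^-34 J·s, c = 2.99792458 × 10^8 m/s, 1 eV = 1.602176634 × 10^-19 J.
In SI units: λ = 0.137 Å = 1.37 × 10^-11 m.
Apply E = hc/λ: E = 1.450 × 10^-14 J.
Converting to MeV: E = 0.09050 MeV ≈ 0.0905 MeV.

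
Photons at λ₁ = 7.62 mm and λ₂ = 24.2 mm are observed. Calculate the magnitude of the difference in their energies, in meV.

0.111 meV

Using E = hc/λ: E₁ = 2.607e-23 J, E₂ = 8.208e-24 J.
|ΔE| = |2.607e-23 − 8.208e-24| = 1.79e-23 J = 0.111 meV.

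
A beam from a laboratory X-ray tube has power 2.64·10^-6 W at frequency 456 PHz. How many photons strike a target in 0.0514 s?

4.49·10^8 photons

Total energy: E_total = P·t = 2.64·10^-6 × 0.0514 = 1.357·10^-7 J.
Per-photon energy: E = 3.021·10^-16 J.
N = E_total / E_photon = 4.49·10^8.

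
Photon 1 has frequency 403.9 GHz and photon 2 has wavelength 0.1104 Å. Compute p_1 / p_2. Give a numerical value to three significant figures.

p_1 = 8.927 × 10^-31 kg·m/s (from frequency = 403.9 GHz, via p = hf/c).
p_2 = 6.002 × 10^-23 kg·m/s (from wavelength = 0.1104 Å, via p = h/λ).
Ratio = 8.927 × 10^-31 / 6.002 × 10^-23 = 1.49 × 10^-8.

1.49 × 10^-8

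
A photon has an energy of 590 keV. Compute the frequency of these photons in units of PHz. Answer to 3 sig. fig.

Use h = 6.62607015 × 10^-34 J·s, 1 eV = 1.602176634 × 10^-19 J.
In SI units: E = 590 keV = 9.4528 × 10^-14 J.
Since f = E/h for a photon, f = 1.427 × 10^20 Hz.
Converting to PHz: f = 142700 PHz ≈ 1.43 × 10^5 PHz.

1.43 × 10^5 PHz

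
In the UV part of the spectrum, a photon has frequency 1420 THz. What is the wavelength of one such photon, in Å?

2110 Å

Convert to SI: f = 1420 THz = 1.42 × 10^15 Hz.
The photon relation is λ = c/f, giving λ = 2.111 × 10^-7 m.
Converting to Å: λ = 2111 Å ≈ 2110 Å.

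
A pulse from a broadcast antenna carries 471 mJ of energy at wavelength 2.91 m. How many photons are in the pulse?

6.90 × 10^24 photons

Per-photon energy: E = 6.826 × 10^-26 J (from wavelength = 2.91 m).
N = E_total / E_photon = 0.471 J / 6.826 × 10^-26 J = 6.90 × 10^24.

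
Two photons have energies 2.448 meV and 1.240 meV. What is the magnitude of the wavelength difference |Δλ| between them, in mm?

0.493 mm

Using λ = hc/E: λ₁ = 5.0647·10^-4 m, λ₂ = 9.9987·10^-4 m.
|Δλ| = |5.0647·10^-4 − 9.9987·10^-4| = 4.93·10^-4 m = 0.493 mm.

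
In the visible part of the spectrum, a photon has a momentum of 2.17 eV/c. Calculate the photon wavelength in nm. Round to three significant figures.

In SI units: p = 2.17 eV/c = 1.1597·10^-27 kg·m/s.
Apply λ = h/p: λ = 5.714·10^-7 m.
Converting to nm: λ = 571.4 nm ≈ 571 nm.

571 nm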